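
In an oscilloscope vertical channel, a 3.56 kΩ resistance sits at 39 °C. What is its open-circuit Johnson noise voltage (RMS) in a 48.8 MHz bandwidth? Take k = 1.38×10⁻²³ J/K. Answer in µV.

54.7 µV

T = 39 °C + 273.15 = 312.15 K
V_n = √(4kTRB)
4kTRB = 4 × 1.38×10⁻²³ × 312.15 × 3.56×10³ × 4.88×10⁷ = 2.99×10⁻⁹ V²
V_n = √(2.99×10⁻⁹) = 5.47×10⁻⁵ V = 54.7 µV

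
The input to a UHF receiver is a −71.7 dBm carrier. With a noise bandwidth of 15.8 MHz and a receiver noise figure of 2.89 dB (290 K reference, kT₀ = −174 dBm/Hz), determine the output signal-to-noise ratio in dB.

Noise floor: N = −174 + 10 log₁₀(B) + NF
10 log₁₀(1.58×10⁷) = 71.99 dB
N = −174 + 71.99 + 2.89 = −99.12 dBm
SNR = P_sig − N = −71.7 − (−99.12) = 27.42 dB → 27.4 dB

27.4 dB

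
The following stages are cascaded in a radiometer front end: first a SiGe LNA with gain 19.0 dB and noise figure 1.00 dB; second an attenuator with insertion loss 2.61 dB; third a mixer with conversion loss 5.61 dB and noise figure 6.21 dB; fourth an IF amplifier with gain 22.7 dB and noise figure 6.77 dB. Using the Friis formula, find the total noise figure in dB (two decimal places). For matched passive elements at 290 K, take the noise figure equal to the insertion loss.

Convert to linear (a loss of L dB is a gain of −L dB): F_i = 10^(NF_i/10), G_i = 10^(G_i,dB/10)
  Stage 1: F_1 = 10^(1.00/10) = 1.259, G_1 = 10^(19.0/10) = 79.43
  Stage 2: F_2 = 10^(2.61/10) = 1.824, G_2 = 10^(−2.61/10) = 0.5483
  Stage 3: F_3 = 10^(6.21/10) = 4.178, G_3 = 10^(−5.61/10) = 0.2748
  Stage 4: F_4 = 10^(6.77/10) = 4.753, G_4 = 10^(22.7/10) = 186.2
Friis cascade:
  F = 1.259 + (1.824 − 1)/79.43 + (4.178 − 1)/43.55 + (4.753 − 1)/11.97 = 1.656
NF = 10 log₁₀(1.656) = 2.19 dB

2.19 dB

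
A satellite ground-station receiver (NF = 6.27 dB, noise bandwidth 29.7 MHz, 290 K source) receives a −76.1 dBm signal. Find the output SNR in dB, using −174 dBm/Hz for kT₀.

16.9 dB

Noise floor: N = −174 + 10 log₁₀(B) + NF
10 log₁₀(2.97×10⁷) = 74.73 dB
N = −174 + 74.73 + 6.27 = −93.00 dBm
SNR = P_sig − N = −76.1 − (−93.00) = 16.90 dB → 16.9 dB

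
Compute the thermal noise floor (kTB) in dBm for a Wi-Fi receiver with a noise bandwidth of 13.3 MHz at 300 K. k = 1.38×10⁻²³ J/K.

P_n = kTB = 1.38×10⁻²³ × 300 × 1.33×10⁷ = 5.51×10⁻¹⁴ W
In dBm: 10 log₁₀(5.51×10⁻¹⁴ / 10⁻³) = −102.6 dBm

−102.6 dBm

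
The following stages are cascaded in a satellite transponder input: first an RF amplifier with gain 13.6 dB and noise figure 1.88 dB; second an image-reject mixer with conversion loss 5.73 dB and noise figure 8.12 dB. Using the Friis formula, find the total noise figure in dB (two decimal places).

Convert to linear (a loss of L dB is a gain of −L dB): F_i = 10^(NF_i/10), G_i = 10^(G_i,dB/10)
  Stage 1: F_1 = 10^(1.88/10) = 1.542, G_1 = 10^(13.6/10) = 22.91
  Stage 2: F_2 = 10^(8.12/10) = 6.486, G_2 = 10^(−5.73/10) = 0.2673
Friis cascade:
  F = 1.542 + (6.486 − 1)/22.91 = 1.781
NF = 10 log₁₀(1.781) = 2.51 dB

2.51 dB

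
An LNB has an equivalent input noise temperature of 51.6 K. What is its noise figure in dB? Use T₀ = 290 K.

F = 1 + T_e/T₀ = 1 + 51.6/290 = 1.17793
NF = 10 log₁₀(1.17793) = 0.711 dB

0.711 dB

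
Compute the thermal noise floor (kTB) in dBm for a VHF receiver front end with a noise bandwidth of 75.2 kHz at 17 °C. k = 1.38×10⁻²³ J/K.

−125.2 dBm

T = 17 °C + 273.15 = 290.15 K
P_n = kTB = 1.38×10⁻²³ × 290.15 × 7.52×10⁴ = 3.01×10⁻¹⁶ W
In dBm: 10 log₁₀(3.01×10⁻¹⁶ / 10⁻³) = −125.2 dBm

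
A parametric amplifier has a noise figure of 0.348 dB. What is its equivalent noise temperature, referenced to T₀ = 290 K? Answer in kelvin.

F = 10^(0.348/10) = 1.08343
T_e = (F − 1)·T₀ = (1.08343 − 1) × 290 = 24.2 K

24.2 K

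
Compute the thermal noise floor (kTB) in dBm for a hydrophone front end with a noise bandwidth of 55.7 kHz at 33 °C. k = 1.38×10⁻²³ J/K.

T = 33 °C + 273.15 = 306.15 K
P_n = kTB = 1.38×10⁻²³ × 306.15 × 5.57×10⁴ = 2.35×10⁻¹⁶ W
In dBm: 10 log₁₀(2.35×10⁻¹⁶ / 10⁻³) = −126.3 dBm

−126.3 dBm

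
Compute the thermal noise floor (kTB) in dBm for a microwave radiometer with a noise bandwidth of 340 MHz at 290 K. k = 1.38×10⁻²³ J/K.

−88.7 dBm

P_n = kTB = 1.38×10⁻²³ × 290 × 3.40×10⁸ = 1.36×10⁻¹² W
In dBm: 10 log₁₀(1.36×10⁻¹² / 10⁻³) = −88.7 dBm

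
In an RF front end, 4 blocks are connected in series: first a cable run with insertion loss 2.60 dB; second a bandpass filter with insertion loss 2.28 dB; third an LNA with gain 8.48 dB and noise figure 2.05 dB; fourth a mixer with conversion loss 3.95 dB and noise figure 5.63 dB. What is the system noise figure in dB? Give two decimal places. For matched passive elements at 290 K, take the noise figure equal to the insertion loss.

Convert to linear (a loss of L dB is a gain of −L dB): F_i = 10^(NF_i/10), G_i = 10^(G_i,dB/10)
  Stage 1: F_1 = 10^(2.60/10) = 1.820, G_1 = 10^(−2.60/10) = 0.5495
  Stage 2: F_2 = 10^(2.28/10) = 1.690, G_2 = 10^(−2.28/10) = 0.5916
  Stage 3: F_3 = 10^(2.05/10) = 1.603, G_3 = 10^(8.48/10) = 7.047
  Stage 4: F_4 = 10^(5.63/10) = 3.656, G_4 = 10^(−3.95/10) = 0.4027
Friis cascade:
  F = 1.820 + (1.690 − 1)/0.5495 + (1.603 − 1)/0.3251 + (3.656 − 1)/2.291 = 6.091
NF = 10 log₁₀(6.091) = 7.85 dB

7.85 dB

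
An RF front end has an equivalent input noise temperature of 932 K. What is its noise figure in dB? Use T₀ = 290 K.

6.25 dB

F = 1 + T_e/T₀ = 1 + 932/290 = 4.21379
NF = 10 log₁₀(4.21379) = 6.25 dB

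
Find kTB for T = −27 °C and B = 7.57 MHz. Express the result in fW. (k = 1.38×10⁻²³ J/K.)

T = −27 °C + 273.15 = 246.15 K
P_n = kTB = 1.38×10⁻²³ × 246.15 × 7.57×10⁶ = 2.57×10⁻¹⁴ W = 25.7 fW

25.7 fW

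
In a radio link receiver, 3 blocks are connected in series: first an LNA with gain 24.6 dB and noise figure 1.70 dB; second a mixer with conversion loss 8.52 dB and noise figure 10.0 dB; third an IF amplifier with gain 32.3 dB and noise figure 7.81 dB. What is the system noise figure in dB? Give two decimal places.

Convert to linear (a loss of L dB is a gain of −L dB): F_i = 10^(NF_i/10), G_i = 10^(G_i,dB/10)
  Stage 1: F_1 = 10^(1.70/10) = 1.479, G_1 = 10^(24.6/10) = 288.4
  Stage 2: F_2 = 10^(10.0/10) = 10.00, G_2 = 10^(−8.52/10) = 0.1406
  Stage 3: F_3 = 10^(7.81/10) = 6.039, G_3 = 10^(32.3/10) = 1698
Friis cascade:
  F = 1.479 + (10.00 − 1)/288.4 + (6.039 − 1)/40.55 = 1.635
NF = 10 log₁₀(1.635) = 2.13 dB

2.13 dB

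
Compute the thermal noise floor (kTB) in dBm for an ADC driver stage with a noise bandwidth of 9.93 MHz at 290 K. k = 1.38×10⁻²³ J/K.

P_n = kTB = 1.38×10⁻²³ × 290 × 9.93×10⁶ = 3.97×10⁻¹⁴ W
In dBm: 10 log₁₀(3.97×10⁻¹⁴ / 10⁻³) = −104.0 dBm

−104.0 dBm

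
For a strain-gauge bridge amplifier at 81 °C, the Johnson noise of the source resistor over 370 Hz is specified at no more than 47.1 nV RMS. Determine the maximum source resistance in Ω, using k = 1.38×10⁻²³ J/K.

307 Ω

T = 81 °C + 273.15 = 354.15 K
Johnson–Nyquist: V_n = √(4kTRB) ⇒ R = V_n² / (4kTB)
4kTB = 4 × 1.38×10⁻²³ × 354.15 × 3.70×10² = 7.23×10⁻¹⁸
R = (4.71×10⁻⁸)² / 7.23×10⁻¹⁸ = 3.07×10² Ω = 307 Ω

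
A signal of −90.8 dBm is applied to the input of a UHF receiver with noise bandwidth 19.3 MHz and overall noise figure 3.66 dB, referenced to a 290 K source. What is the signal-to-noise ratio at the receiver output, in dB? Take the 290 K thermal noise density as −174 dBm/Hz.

6.7 dB

Noise floor: N = −174 + 10 log₁₀(B) + NF
10 log₁₀(1.93×10⁷) = 72.86 dB
N = −174 + 72.86 + 3.66 = −97.48 dBm
SNR = P_sig − N = −90.8 − (−97.48) = 6.68 dB → 6.7 dB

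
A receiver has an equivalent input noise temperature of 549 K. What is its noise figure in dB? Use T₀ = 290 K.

F = 1 + T_e/T₀ = 1 + 549/290 = 2.8931
NF = 10 log₁₀(2.8931) = 4.61 dB

4.61 dB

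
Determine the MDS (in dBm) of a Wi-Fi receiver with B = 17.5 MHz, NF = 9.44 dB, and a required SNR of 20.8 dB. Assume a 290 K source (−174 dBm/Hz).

Sensitivity = −174 + 10 log₁₀(B) + NF + SNR_min
= −174 + 72.43 + 9.44 + 20.8
= −71.33 dBm → −71.3 dBm

−71.3 dBm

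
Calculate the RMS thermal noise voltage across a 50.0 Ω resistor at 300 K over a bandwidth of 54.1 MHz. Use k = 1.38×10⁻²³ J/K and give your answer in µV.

V_n = √(4kTRB)
4kTRB = 4 × 1.38×10⁻²³ × 300 × 5.00×10¹ × 5.41×10⁷ = 4.48×10⁻¹¹ V²
V_n = √(4.48×10⁻¹¹) = 6.69×10⁻⁶ V = 6.69 µV

6.69 µV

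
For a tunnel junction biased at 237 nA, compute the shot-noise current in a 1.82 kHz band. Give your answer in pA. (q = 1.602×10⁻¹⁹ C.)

11.8 pA

I_n = √(2qI·B)
2qI·B = 2 × 1.602×10⁻¹⁹ × 2.37×10⁻⁷ × 1.82×10³ = 1.38×10⁻²² A²
I_n = √(1.38×10⁻²²) = 1.18×10⁻¹¹ A = 11.8 pA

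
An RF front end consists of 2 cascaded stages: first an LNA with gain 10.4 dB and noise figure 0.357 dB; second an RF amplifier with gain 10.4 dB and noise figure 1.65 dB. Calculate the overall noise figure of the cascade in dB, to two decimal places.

0.52 dB

Convert to linear (a loss of L dB is a gain of −L dB): F_i = 10^(NF_i/10), G_i = 10^(G_i,dB/10)
  Stage 1: F_1 = 10^(0.357/10) = 1.086, G_1 = 10^(10.4/10) = 10.96
  Stage 2: F_2 = 10^(1.65/10) = 1.462, G_2 = 10^(10.4/10) = 10.96
Friis cascade:
  F = 1.086 + (1.462 − 1)/10.96 = 1.128
NF = 10 log₁₀(1.128) = 0.52 dB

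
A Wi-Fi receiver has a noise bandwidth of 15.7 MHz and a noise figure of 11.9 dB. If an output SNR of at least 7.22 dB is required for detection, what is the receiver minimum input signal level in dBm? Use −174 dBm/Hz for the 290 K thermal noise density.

Sensitivity = −174 + 10 log₁₀(B) + NF + SNR_min
= −174 + 71.96 + 11.9 + 7.22
= −82.92 dBm → −82.9 dBm

−82.9 dBm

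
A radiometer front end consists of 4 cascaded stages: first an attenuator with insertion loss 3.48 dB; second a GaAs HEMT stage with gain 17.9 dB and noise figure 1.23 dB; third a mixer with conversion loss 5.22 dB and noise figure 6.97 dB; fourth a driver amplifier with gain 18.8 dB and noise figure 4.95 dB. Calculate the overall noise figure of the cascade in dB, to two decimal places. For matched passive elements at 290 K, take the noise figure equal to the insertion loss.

Convert to linear (a loss of L dB is a gain of −L dB): F_i = 10^(NF_i/10), G_i = 10^(G_i,dB/10)
  Stage 1: F_1 = 10^(3.48/10) = 2.228, G_1 = 10^(−3.48/10) = 0.4487
  Stage 2: F_2 = 10^(1.23/10) = 1.327, G_2 = 10^(17.9/10) = 61.66
  Stage 3: F_3 = 10^(6.97/10) = 4.977, G_3 = 10^(−5.22/10) = 0.3006
  Stage 4: F_4 = 10^(4.95/10) = 3.126, G_4 = 10^(18.8/10) = 75.86
Friis cascade:
  F = 2.228 + (1.327 − 1)/0.4487 + (4.977 − 1)/27.67 + (3.126 − 1)/8.318 = 3.357
NF = 10 log₁₀(3.357) = 5.26 dB

5.26 dB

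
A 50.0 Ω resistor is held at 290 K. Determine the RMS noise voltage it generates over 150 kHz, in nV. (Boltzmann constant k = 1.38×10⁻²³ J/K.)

346 nV

V_n = √(4kTRB)
4kTRB = 4 × 1.38×10⁻²³ × 290 × 5.00×10¹ × 1.50×10⁵ = 1.20×10⁻¹³ V²
V_n = √(1.20×10⁻¹³) = 3.46×10⁻⁷ V = 346 nV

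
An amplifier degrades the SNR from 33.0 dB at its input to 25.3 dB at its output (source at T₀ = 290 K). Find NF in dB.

NF (dB) = SNR_in(dB) − SNR_out(dB) when the source is at T₀
NF = 33.0 − 25.3 = 7.7 dB

7.7 dB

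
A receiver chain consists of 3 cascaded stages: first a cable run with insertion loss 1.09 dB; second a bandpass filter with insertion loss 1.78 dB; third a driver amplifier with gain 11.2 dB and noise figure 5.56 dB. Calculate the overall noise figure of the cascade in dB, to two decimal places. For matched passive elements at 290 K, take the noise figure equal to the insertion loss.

8.43 dB

Convert to linear (a loss of L dB is a gain of −L dB): F_i = 10^(NF_i/10), G_i = 10^(G_i,dB/10)
  Stage 1: F_1 = 10^(1.09/10) = 1.285, G_1 = 10^(−1.09/10) = 0.7780
  Stage 2: F_2 = 10^(1.78/10) = 1.507, G_2 = 10^(−1.78/10) = 0.6637
  Stage 3: F_3 = 10^(5.56/10) = 3.597, G_3 = 10^(11.2/10) = 13.18
Friis cascade:
  F = 1.285 + (1.507 − 1)/0.7780 + (3.597 − 1)/0.5164 = 6.966
NF = 10 log₁₀(6.966) = 8.43 dB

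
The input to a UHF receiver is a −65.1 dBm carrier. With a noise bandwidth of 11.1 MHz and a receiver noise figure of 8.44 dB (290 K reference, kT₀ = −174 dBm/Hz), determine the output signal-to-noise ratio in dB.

Noise floor: N = −174 + 10 log₁₀(B) + NF
10 log₁₀(1.11×10⁷) = 70.45 dB
N = −174 + 70.45 + 8.44 = −95.11 dBm
SNR = P_sig − N = −65.1 − (−95.11) = 30.01 dB → 30.0 dB

30.0 dB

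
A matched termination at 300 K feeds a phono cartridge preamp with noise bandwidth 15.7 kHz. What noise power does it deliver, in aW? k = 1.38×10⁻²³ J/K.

65.0 aW

P_n = kTB = 1.38×10⁻²³ × 300 × 1.57×10⁴ = 6.50×10⁻¹⁷ W = 65.0 aW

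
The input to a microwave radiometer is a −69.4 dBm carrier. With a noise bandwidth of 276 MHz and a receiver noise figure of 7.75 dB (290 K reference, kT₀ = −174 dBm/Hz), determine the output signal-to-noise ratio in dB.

12.4 dB

Noise floor: N = −174 + 10 log₁₀(B) + NF
10 log₁₀(2.76×10⁸) = 84.41 dB
N = −174 + 84.41 + 7.75 = −81.84 dBm
SNR = P_sig − N = −69.4 − (−81.84) = 12.44 dB → 12.4 dB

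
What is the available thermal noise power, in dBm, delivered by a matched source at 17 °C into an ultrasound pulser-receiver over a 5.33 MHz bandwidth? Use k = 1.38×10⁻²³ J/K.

−106.7 dBm

T = 17 °C + 273.15 = 290.15 K
P_n = kTB = 1.38×10⁻²³ × 290.15 × 5.33×10⁶ = 2.13×10⁻¹⁴ W
In dBm: 10 log₁₀(2.13×10⁻¹⁴ / 10⁻³) = −106.7 dBm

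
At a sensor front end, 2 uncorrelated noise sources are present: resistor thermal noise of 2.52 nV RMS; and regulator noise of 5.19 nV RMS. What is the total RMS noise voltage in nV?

5.77 nV

Uncorrelated sources add in power (mean-square): V_tot = √(ΣV_i²)
V_tot = √[(2.52×10⁻⁹)² + (5.19×10⁻⁹)²] = 5.77×10⁻⁹ V = 5.77 nV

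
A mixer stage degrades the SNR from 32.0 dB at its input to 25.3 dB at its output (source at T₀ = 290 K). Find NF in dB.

NF (dB) = SNR_in(dB) − SNR_out(dB) when the source is at T₀
NF = 32.0 − 25.3 = 6.7 dB

6.7 dB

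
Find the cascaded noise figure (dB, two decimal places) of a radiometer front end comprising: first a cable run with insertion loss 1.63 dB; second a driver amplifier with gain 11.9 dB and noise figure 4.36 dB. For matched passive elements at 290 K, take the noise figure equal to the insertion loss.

5.99 dB

Convert to linear (a loss of L dB is a gain of −L dB): F_i = 10^(NF_i/10), G_i = 10^(G_i,dB/10)
  Stage 1: F_1 = 10^(1.63/10) = 1.455, G_1 = 10^(−1.63/10) = 0.6871
  Stage 2: F_2 = 10^(4.36/10) = 2.729, G_2 = 10^(11.9/10) = 15.49
Friis cascade:
  F = 1.455 + (2.729 − 1)/0.6871 = 3.972
NF = 10 log₁₀(3.972) = 5.99 dB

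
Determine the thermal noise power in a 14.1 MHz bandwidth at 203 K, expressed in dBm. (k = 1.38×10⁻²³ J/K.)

−104.0 dBm

P_n = kTB = 1.38×10⁻²³ × 203 × 1.41×10⁷ = 3.95×10⁻¹⁴ W
In dBm: 10 log₁₀(3.95×10⁻¹⁴ / 10⁻³) = −104.0 dBm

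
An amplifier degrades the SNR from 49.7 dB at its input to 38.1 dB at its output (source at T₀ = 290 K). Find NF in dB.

11.6 dB

NF (dB) = SNR_in(dB) − SNR_out(dB) when the source is at T₀
NF = 49.7 − 38.1 = 11.6 dB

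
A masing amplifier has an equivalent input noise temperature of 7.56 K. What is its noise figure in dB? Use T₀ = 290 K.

0.112 dB

F = 1 + T_e/T₀ = 1 + 7.56/290 = 1.02607
NF = 10 log₁₀(1.02607) = 0.112 dB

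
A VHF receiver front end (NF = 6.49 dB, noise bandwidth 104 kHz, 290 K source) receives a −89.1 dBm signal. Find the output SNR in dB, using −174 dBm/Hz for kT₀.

Noise floor: N = −174 + 10 log₁₀(B) + NF
10 log₁₀(1.04×10⁵) = 50.17 dB
N = −174 + 50.17 + 6.49 = −117.34 dBm
SNR = P_sig − N = −89.1 − (−117.34) = 28.24 dB → 28.2 dB

28.2 dB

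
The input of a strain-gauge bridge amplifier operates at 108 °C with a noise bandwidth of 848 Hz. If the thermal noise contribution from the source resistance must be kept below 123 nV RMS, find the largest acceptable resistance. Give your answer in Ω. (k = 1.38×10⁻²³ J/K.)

T = 108 °C + 273.15 = 381.15 K
Johnson–Nyquist: V_n = √(4kTRB) ⇒ R = V_n² / (4kTB)
4kTB = 4 × 1.38×10⁻²³ × 381.15 × 8.48×10² = 1.78×10⁻¹⁷
R = (1.23×10⁻⁷)² / 1.78×10⁻¹⁷ = 8.48×10² Ω = 848 Ω

848 Ω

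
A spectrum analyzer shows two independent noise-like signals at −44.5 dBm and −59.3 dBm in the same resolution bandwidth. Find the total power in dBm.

Convert to linear, add, convert back:
P₁ = 3.55×10⁻⁸ W, P₂ = 1.17×10⁻⁹ W
P_tot = 3.67×10⁻⁸ W → 10 log₁₀(P_tot / 10⁻³) = −44.4 dBm

−44.4 dBm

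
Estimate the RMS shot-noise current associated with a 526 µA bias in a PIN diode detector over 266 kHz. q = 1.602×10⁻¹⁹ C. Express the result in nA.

6.70 nA

I_n = √(2qI·B)
2qI·B = 2 × 1.602×10⁻¹⁹ × 5.26×10⁻⁴ × 2.66×10⁵ = 4.48×10⁻¹⁷ A²
I_n = √(4.48×10⁻¹⁷) = 6.70×10⁻⁹ A = 6.70 nA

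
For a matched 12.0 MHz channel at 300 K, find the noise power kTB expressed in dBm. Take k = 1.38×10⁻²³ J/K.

−103.0 dBm

P_n = kTB = 1.38×10⁻²³ × 300 × 1.20×10⁷ = 4.97×10⁻¹⁴ W
In dBm: 10 log₁₀(4.97×10⁻¹⁴ / 10⁻³) = −103.0 dBm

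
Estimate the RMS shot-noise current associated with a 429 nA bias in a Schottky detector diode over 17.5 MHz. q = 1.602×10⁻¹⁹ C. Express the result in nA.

I_n = √(2qI·B)
2qI·B = 2 × 1.602×10⁻¹⁹ × 4.29×10⁻⁷ × 1.75×10⁷ = 2.41×10⁻¹⁸ A²
I_n = √(2.41×10⁻¹⁸) = 1.55×10⁻⁹ A = 1.55 nA

1.55 nA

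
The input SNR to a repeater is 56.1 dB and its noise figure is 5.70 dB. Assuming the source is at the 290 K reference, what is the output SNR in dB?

By definition F = SNR_in/SNR_out, so in dB: SNR_out = SNR_in − NF
SNR_out = 56.1 − 5.70 = 50.40 dB

50.40 dB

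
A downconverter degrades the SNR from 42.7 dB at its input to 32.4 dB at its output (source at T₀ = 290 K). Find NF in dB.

10.3 dB

NF (dB) = SNR_in(dB) − SNR_out(dB) when the source is at T₀
NF = 42.7 − 32.4 = 10.3 dB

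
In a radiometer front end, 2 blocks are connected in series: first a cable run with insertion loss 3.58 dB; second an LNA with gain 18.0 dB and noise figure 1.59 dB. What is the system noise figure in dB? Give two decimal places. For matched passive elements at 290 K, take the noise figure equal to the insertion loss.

Convert to linear (a loss of L dB is a gain of −L dB): F_i = 10^(NF_i/10), G_i = 10^(G_i,dB/10)
  Stage 1: F_1 = 10^(3.58/10) = 2.280, G_1 = 10^(−3.58/10) = 0.4385
  Stage 2: F_2 = 10^(1.59/10) = 1.442, G_2 = 10^(18.0/10) = 63.10
Friis cascade:
  F = 2.280 + (1.442 − 1)/0.4385 = 3.289
NF = 10 log₁₀(3.289) = 5.17 dB

5.17 dB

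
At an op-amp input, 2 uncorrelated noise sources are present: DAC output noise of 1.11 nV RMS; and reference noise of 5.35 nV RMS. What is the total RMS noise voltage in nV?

Uncorrelated sources add in power (mean-square): V_tot = √(ΣV_i²)
V_tot = √[(1.11×10⁻⁹)² + (5.35×10⁻⁹)²] = 5.46×10⁻⁹ V = 5.46 nV

5.46 nV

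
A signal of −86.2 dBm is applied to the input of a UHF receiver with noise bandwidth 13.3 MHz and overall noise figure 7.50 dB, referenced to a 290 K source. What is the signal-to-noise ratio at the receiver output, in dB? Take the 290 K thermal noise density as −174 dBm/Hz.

Noise floor: N = −174 + 10 log₁₀(B) + NF
10 log₁₀(1.33×10⁷) = 71.24 dB
N = −174 + 71.24 + 7.50 = −95.26 dBm
SNR = P_sig − N = −86.2 − (−95.26) = 9.06 dB → 9.1 dB

9.1 dB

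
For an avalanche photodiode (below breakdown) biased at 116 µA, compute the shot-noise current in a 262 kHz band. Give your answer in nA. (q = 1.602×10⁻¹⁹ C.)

3.12 nA

I_n = √(2qI·B)
2qI·B = 2 × 1.602×10⁻¹⁹ × 1.16×10⁻⁴ × 2.62×10⁵ = 9.74×10⁻¹⁸ A²
I_n = √(9.74×10⁻¹⁸) = 3.12×10⁻⁹ A = 3.12 nA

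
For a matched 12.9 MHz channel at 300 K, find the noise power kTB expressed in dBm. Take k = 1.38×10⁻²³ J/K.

P_n = kTB = 1.38×10⁻²³ × 300 × 1.29×10⁷ = 5.34×10⁻¹⁴ W
In dBm: 10 log₁₀(5.34×10⁻¹⁴ / 10⁻³) = −102.7 dBm

−102.7 dBm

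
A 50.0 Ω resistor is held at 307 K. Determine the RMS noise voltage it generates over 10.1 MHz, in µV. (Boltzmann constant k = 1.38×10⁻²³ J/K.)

V_n = √(4kTRB)
4kTRB = 4 × 1.38×10⁻²³ × 307 × 5.00×10¹ × 1.01×10⁷ = 8.56×10⁻¹² V²
V_n = √(8.56×10⁻¹²) = 2.93×10⁻⁶ V = 2.93 µV

2.93 µV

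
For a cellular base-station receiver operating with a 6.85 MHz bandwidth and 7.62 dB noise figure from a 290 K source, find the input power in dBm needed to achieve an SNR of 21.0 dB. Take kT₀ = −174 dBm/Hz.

−77.0 dBm

Sensitivity = −174 + 10 log₁₀(B) + NF + SNR_min
= −174 + 68.36 + 7.62 + 21.0
= −77.02 dBm → −77.0 dBm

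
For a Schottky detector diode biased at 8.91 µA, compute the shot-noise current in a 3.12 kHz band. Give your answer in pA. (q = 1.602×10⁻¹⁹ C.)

94.4 pA

I_n = √(2qI·B)
2qI·B = 2 × 1.602×10⁻¹⁹ × 8.91×10⁻⁶ × 3.12×10³ = 8.91×10⁻²¹ A²
I_n = √(8.91×10⁻²¹) = 9.44×10⁻¹¹ A = 94.4 pA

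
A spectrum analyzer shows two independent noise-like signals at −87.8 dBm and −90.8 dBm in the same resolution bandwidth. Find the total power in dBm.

−86.0 dBm

Convert to linear, add, convert back:
P₁ = 1.66×10⁻¹² W, P₂ = 8.32×10⁻¹³ W
P_tot = 2.49×10⁻¹² W → 10 log₁₀(P_tot / 10⁻³) = −86.0 dBm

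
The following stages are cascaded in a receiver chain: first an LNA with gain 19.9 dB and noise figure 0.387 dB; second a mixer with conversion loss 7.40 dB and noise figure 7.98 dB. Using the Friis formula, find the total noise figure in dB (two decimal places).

0.60 dB

Convert to linear (a loss of L dB is a gain of −L dB): F_i = 10^(NF_i/10), G_i = 10^(G_i,dB/10)
  Stage 1: F_1 = 10^(0.387/10) = 1.093, G_1 = 10^(19.9/10) = 97.72
  Stage 2: F_2 = 10^(7.98/10) = 6.281, G_2 = 10^(−7.40/10) = 0.1820
Friis cascade:
  F = 1.093 + (6.281 − 1)/97.72 = 1.147
NF = 10 log₁₀(1.147) = 0.60 dB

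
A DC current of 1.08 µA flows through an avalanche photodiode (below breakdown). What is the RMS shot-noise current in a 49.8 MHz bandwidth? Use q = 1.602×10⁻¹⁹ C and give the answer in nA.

I_n = √(2qI·B)
2qI·B = 2 × 1.602×10⁻¹⁹ × 1.08×10⁻⁶ × 4.98×10⁷ = 1.72×10⁻¹⁷ A²
I_n = √(1.72×10⁻¹⁷) = 4.15×10⁻⁹ A = 4.15 nA

4.15 nA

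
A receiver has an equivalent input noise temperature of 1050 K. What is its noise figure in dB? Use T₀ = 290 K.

6.65 dB

F = 1 + T_e/T₀ = 1 + 1050/290 = 4.62069
NF = 10 log₁₀(4.62069) = 6.65 dB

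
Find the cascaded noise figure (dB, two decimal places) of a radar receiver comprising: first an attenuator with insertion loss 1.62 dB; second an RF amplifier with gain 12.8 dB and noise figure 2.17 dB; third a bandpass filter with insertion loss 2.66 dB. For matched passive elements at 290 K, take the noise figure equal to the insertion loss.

3.91 dB

Convert to linear (a loss of L dB is a gain of −L dB): F_i = 10^(NF_i/10), G_i = 10^(G_i,dB/10)
  Stage 1: F_1 = 10^(1.62/10) = 1.452, G_1 = 10^(−1.62/10) = 0.6887
  Stage 2: F_2 = 10^(2.17/10) = 1.648, G_2 = 10^(12.8/10) = 19.05
  Stage 3: F_3 = 10^(2.66/10) = 1.845, G_3 = 10^(−2.66/10) = 0.5420
Friis cascade:
  F = 1.452 + (1.648 − 1)/0.6887 + (1.845 − 1)/13.12 = 2.458
NF = 10 log₁₀(2.458) = 3.91 dB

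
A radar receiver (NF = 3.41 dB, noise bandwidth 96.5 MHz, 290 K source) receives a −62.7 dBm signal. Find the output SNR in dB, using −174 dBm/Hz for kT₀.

Noise floor: N = −174 + 10 log₁₀(B) + NF
10 log₁₀(9.65×10⁷) = 79.85 dB
N = −174 + 79.85 + 3.41 = −90.74 dBm
SNR = P_sig − N = −62.7 − (−90.74) = 28.04 dB → 28.0 dB

28.0 dB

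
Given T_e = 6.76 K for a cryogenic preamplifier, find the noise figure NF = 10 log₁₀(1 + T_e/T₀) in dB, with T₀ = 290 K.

0.100 dB

F = 1 + T_e/T₀ = 1 + 6.76/290 = 1.02331
NF = 10 log₁₀(1.02331) = 0.100 dB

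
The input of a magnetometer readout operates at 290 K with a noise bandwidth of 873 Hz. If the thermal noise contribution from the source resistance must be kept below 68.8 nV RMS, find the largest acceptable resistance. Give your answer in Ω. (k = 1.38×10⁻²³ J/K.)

Johnson–Nyquist: V_n = √(4kTRB) ⇒ R = V_n² / (4kTB)
4kTB = 4 × 1.38×10⁻²³ × 290 × 8.73×10² = 1.40×10⁻¹⁷
R = (6.88×10⁻⁸)² / 1.40×10⁻¹⁷ = 3.39×10² Ω = 339 Ω

339 Ω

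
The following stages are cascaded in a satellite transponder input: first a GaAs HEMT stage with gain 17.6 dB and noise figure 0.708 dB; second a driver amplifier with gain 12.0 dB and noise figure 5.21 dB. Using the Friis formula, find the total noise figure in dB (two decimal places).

Convert to linear (a loss of L dB is a gain of −L dB): F_i = 10^(NF_i/10), G_i = 10^(G_i,dB/10)
  Stage 1: F_1 = 10^(0.708/10) = 1.177, G_1 = 10^(17.6/10) = 57.54
  Stage 2: F_2 = 10^(5.21/10) = 3.319, G_2 = 10^(12.0/10) = 15.85
Friis cascade:
  F = 1.177 + (3.319 − 1)/57.54 = 1.217
NF = 10 log₁₀(1.217) = 0.85 dB

0.85 dB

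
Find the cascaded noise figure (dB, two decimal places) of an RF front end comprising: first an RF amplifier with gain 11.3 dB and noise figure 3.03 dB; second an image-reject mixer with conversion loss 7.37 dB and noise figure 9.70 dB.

Convert to linear (a loss of L dB is a gain of −L dB): F_i = 10^(NF_i/10), G_i = 10^(G_i,dB/10)
  Stage 1: F_1 = 10^(3.03/10) = 2.009, G_1 = 10^(11.3/10) = 13.49
  Stage 2: F_2 = 10^(9.70/10) = 9.333, G_2 = 10^(−7.37/10) = 0.1832
Friis cascade:
  F = 2.009 + (9.333 − 1)/13.49 = 2.627
NF = 10 log₁₀(2.627) = 4.19 dB

4.19 dB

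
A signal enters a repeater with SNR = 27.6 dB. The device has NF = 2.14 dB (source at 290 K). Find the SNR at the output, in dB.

By definition F = SNR_in/SNR_out, so in dB: SNR_out = SNR_in − NF
SNR_out = 27.6 − 2.14 = 25.46 dB

25.46 dB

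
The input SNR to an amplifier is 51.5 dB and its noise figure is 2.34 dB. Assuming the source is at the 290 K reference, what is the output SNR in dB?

49.16 dB

By definition F = SNR_in/SNR_out, so in dB: SNR_out = SNR_in − NF
SNR_out = 51.5 − 2.34 = 49.16 dB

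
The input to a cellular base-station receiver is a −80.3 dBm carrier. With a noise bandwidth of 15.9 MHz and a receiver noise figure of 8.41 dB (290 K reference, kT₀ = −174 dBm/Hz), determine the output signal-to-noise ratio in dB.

13.3 dB

Noise floor: N = −174 + 10 log₁₀(B) + NF
10 log₁₀(1.59×10⁷) = 72.01 dB
N = −174 + 72.01 + 8.41 = −93.58 dBm
SNR = P_sig − N = −80.3 − (−93.58) = 13.28 dB → 13.3 dB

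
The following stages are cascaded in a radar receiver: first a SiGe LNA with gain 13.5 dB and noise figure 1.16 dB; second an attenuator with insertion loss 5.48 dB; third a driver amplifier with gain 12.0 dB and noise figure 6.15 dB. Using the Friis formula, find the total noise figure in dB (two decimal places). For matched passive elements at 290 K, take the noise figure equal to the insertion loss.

Convert to linear (a loss of L dB is a gain of −L dB): F_i = 10^(NF_i/10), G_i = 10^(G_i,dB/10)
  Stage 1: F_1 = 10^(1.16/10) = 1.306, G_1 = 10^(13.5/10) = 22.39
  Stage 2: F_2 = 10^(5.48/10) = 3.532, G_2 = 10^(−5.48/10) = 0.2831
  Stage 3: F_3 = 10^(6.15/10) = 4.121, G_3 = 10^(12.0/10) = 15.85
Friis cascade:
  F = 1.306 + (3.532 − 1)/22.39 + (4.121 − 1)/6.339 = 1.912
NF = 10 log₁₀(1.912) = 2.81 dB

2.81 dB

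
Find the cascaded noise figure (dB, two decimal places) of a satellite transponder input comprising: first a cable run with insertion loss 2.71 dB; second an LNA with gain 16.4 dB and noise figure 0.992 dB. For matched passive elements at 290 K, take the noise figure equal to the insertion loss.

3.70 dB

Convert to linear (a loss of L dB is a gain of −L dB): F_i = 10^(NF_i/10), G_i = 10^(G_i,dB/10)
  Stage 1: F_1 = 10^(2.71/10) = 1.866, G_1 = 10^(−2.71/10) = 0.5358
  Stage 2: F_2 = 10^(0.992/10) = 1.257, G_2 = 10^(16.4/10) = 43.65
Friis cascade:
  F = 1.866 + (1.257 − 1)/0.5358 = 2.345
NF = 10 log₁₀(2.345) = 3.70 dB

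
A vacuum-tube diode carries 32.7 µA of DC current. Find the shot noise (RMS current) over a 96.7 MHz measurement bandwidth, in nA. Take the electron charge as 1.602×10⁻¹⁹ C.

31.8 nA

I_n = √(2qI·B)
2qI·B = 2 × 1.602×10⁻¹⁹ × 3.27×10⁻⁵ × 9.67×10⁷ = 1.01×10⁻¹⁵ A²
I_n = √(1.01×10⁻¹⁵) = 3.18×10⁻⁸ A = 31.8 nA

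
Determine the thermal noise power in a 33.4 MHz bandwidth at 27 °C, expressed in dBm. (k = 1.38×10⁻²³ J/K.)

−98.6 dBm

T = 27 °C + 273.15 = 300.15 K
P_n = kTB = 1.38×10⁻²³ × 300.15 × 3.34×10⁷ = 1.38×10⁻¹³ W
In dBm: 10 log₁₀(1.38×10⁻¹³ / 10⁻³) = −98.6 dBm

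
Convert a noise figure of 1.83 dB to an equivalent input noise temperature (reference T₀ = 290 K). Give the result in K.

F = 10^(1.83/10) = 1.52405
T_e = (F − 1)·T₀ = (1.52405 − 1) × 290 = 152 K

152 K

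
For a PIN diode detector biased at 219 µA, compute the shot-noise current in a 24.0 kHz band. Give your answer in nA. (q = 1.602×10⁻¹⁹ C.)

I_n = √(2qI·B)
2qI·B = 2 × 1.602×10⁻¹⁹ × 2.19×10⁻⁴ × 2.40×10⁴ = 1.68×10⁻¹⁸ A²
I_n = √(1.68×10⁻¹⁸) = 1.30×10⁻⁹ A = 1.30 nA

1.30 nA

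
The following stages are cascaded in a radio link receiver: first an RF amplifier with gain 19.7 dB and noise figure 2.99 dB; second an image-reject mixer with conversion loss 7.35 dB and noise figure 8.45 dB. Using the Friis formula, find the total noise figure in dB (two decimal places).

Convert to linear (a loss of L dB is a gain of −L dB): F_i = 10^(NF_i/10), G_i = 10^(G_i,dB/10)
  Stage 1: F_1 = 10^(2.99/10) = 1.991, G_1 = 10^(19.7/10) = 93.33
  Stage 2: F_2 = 10^(8.45/10) = 6.998, G_2 = 10^(−7.35/10) = 0.1841
Friis cascade:
  F = 1.991 + (6.998 − 1)/93.33 = 2.055
NF = 10 log₁₀(2.055) = 3.13 dB

3.13 dB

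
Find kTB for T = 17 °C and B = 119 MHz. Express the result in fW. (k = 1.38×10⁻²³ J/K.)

T = 17 °C + 273.15 = 290.15 K
P_n = kTB = 1.38×10⁻²³ × 290.15 × 1.19×10⁸ = 4.76×10⁻¹³ W = 476 fW

476 fW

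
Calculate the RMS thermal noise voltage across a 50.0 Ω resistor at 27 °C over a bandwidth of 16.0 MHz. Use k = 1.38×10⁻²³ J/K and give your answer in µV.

T = 27 °C + 273.15 = 300.15 K
V_n = √(4kTRB)
4kTRB = 4 × 1.38×10⁻²³ × 300.15 × 5.00×10¹ × 1.60×10⁷ = 1.33×10⁻¹¹ V²
V_n = √(1.33×10⁻¹¹) = 3.64×10⁻⁶ V = 3.64 µV

3.64 µV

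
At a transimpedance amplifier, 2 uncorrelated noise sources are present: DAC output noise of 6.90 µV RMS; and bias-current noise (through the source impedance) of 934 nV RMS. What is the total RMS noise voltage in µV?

6.96 µV

Uncorrelated sources add in power (mean-square): V_tot = √(ΣV_i²)
V_tot = √[(6.90×10⁻⁶)² + (9.34×10⁻⁷)²] = 6.96×10⁻⁶ V = 6.96 µV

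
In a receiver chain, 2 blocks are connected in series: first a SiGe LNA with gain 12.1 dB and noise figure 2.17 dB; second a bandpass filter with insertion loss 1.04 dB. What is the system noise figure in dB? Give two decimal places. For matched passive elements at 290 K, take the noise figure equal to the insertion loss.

2.21 dB

Convert to linear (a loss of L dB is a gain of −L dB): F_i = 10^(NF_i/10), G_i = 10^(G_i,dB/10)
  Stage 1: F_1 = 10^(2.17/10) = 1.648, G_1 = 10^(12.1/10) = 16.22
  Stage 2: F_2 = 10^(1.04/10) = 1.271, G_2 = 10^(−1.04/10) = 0.7870
Friis cascade:
  F = 1.648 + (1.271 − 1)/16.22 = 1.665
NF = 10 log₁₀(1.665) = 2.21 dB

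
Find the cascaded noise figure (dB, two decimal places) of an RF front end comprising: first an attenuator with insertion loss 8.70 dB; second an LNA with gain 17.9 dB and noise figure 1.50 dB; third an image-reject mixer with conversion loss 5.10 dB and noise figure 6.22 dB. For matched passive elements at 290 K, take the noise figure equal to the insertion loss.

Convert to linear (a loss of L dB is a gain of −L dB): F_i = 10^(NF_i/10), G_i = 10^(G_i,dB/10)
  Stage 1: F_1 = 10^(8.70/10) = 7.413, G_1 = 10^(−8.70/10) = 0.1349
  Stage 2: F_2 = 10^(1.50/10) = 1.413, G_2 = 10^(17.9/10) = 61.66
  Stage 3: F_3 = 10^(6.22/10) = 4.188, G_3 = 10^(−5.10/10) = 0.3090
Friis cascade:
  F = 7.413 + (1.413 − 1)/0.1349 + (4.188 − 1)/8.318 = 10.85
NF = 10 log₁₀(10.85) = 10.36 dB

10.36 dB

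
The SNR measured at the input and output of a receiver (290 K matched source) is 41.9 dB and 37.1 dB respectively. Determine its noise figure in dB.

4.8 dB

NF (dB) = SNR_in(dB) − SNR_out(dB) when the source is at T₀
NF = 41.9 − 37.1 = 4.8 dB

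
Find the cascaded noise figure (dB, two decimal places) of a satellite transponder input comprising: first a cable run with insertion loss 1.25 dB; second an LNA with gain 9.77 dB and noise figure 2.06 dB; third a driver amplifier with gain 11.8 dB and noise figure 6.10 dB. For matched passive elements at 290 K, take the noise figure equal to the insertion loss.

Convert to linear (a loss of L dB is a gain of −L dB): F_i = 10^(NF_i/10), G_i = 10^(G_i,dB/10)
  Stage 1: F_1 = 10^(1.25/10) = 1.334, G_1 = 10^(−1.25/10) = 0.7499
  Stage 2: F_2 = 10^(2.06/10) = 1.607, G_2 = 10^(9.77/10) = 9.484
  Stage 3: F_3 = 10^(6.10/10) = 4.074, G_3 = 10^(11.8/10) = 15.14
Friis cascade:
  F = 1.334 + (1.607 − 1)/0.7499 + (4.074 − 1)/7.112 = 2.575
NF = 10 log₁₀(2.575) = 4.11 dB

4.11 dB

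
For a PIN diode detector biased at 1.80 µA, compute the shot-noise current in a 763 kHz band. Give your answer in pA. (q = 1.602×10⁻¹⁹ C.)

663 pA

I_n = √(2qI·B)
2qI·B = 2 × 1.602×10⁻¹⁹ × 1.80×10⁻⁶ × 7.63×10⁵ = 4.40×10⁻¹⁹ A²
I_n = √(4.40×10⁻¹⁹) = 6.63×10⁻¹⁰ A = 663 pA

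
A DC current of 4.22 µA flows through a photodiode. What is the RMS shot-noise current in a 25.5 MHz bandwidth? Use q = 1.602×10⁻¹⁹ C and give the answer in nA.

5.87 nA

I_n = √(2qI·B)
2qI·B = 2 × 1.602×10⁻¹⁹ × 4.22×10⁻⁶ × 2.55×10⁷ = 3.45×10⁻¹⁷ A²
I_n = √(3.45×10⁻¹⁷) = 5.87×10⁻⁹ A = 5.87 nA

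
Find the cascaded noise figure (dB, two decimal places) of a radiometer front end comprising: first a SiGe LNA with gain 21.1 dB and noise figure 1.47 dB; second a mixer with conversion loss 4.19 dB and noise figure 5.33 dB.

Convert to linear (a loss of L dB is a gain of −L dB): F_i = 10^(NF_i/10), G_i = 10^(G_i,dB/10)
  Stage 1: F_1 = 10^(1.47/10) = 1.403, G_1 = 10^(21.1/10) = 128.8
  Stage 2: F_2 = 10^(5.33/10) = 3.412, G_2 = 10^(−4.19/10) = 0.3811
Friis cascade:
  F = 1.403 + (3.412 − 1)/128.8 = 1.422
NF = 10 log₁₀(1.422) = 1.53 dB

1.53 dB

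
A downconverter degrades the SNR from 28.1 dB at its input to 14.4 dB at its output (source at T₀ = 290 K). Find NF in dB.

NF (dB) = SNR_in(dB) − SNR_out(dB) when the source is at T₀
NF = 28.1 − 14.4 = 13.7 dB

13.7 dB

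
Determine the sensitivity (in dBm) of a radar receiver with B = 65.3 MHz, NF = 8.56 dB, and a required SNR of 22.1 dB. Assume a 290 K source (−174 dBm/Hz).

−65.2 dBm

Sensitivity = −174 + 10 log₁₀(B) + NF + SNR_min
= −174 + 78.15 + 8.56 + 22.1
= −65.19 dBm → −65.2 dBm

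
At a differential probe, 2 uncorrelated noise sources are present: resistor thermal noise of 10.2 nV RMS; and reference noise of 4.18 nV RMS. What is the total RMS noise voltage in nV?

Uncorrelated sources add in power (mean-square): V_tot = √(ΣV_i²)
V_tot = √[(1.02×10⁻⁸)² + (4.18×10⁻⁹)²] = 1.10×10⁻⁸ V = 11.0 nV

11.0 nV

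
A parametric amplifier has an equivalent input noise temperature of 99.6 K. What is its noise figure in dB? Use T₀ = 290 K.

F = 1 + T_e/T₀ = 1 + 99.6/290 = 1.34345
NF = 10 log₁₀(1.34345) = 1.28 dB

1.28 dB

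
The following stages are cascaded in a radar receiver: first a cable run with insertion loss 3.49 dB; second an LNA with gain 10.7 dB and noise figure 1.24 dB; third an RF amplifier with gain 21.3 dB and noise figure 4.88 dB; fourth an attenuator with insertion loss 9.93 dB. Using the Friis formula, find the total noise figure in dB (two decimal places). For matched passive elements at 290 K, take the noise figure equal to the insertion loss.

5.29 dB

Convert to linear (a loss of L dB is a gain of −L dB): F_i = 10^(NF_i/10), G_i = 10^(G_i,dB/10)
  Stage 1: F_1 = 10^(3.49/10) = 2.234, G_1 = 10^(−3.49/10) = 0.4477
  Stage 2: F_2 = 10^(1.24/10) = 1.330, G_2 = 10^(10.7/10) = 11.75
  Stage 3: F_3 = 10^(4.88/10) = 3.076, G_3 = 10^(21.3/10) = 134.9
  Stage 4: F_4 = 10^(9.93/10) = 9.840, G_4 = 10^(−9.93/10) = 0.1016
Friis cascade:
  F = 2.234 + (1.330 − 1)/0.4477 + (3.076 − 1)/5.260 + (9.840 − 1)/709.6 = 3.379
NF = 10 log₁₀(3.379) = 5.29 dB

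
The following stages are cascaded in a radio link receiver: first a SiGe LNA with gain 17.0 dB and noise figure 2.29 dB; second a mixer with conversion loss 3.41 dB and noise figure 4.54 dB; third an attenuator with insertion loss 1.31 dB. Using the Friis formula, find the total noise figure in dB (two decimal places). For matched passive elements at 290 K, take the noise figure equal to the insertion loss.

Convert to linear (a loss of L dB is a gain of −L dB): F_i = 10^(NF_i/10), G_i = 10^(G_i,dB/10)
  Stage 1: F_1 = 10^(2.29/10) = 1.694, G_1 = 10^(17.0/10) = 50.12
  Stage 2: F_2 = 10^(4.54/10) = 2.844, G_2 = 10^(−3.41/10) = 0.4560
  Stage 3: F_3 = 10^(1.31/10) = 1.352, G_3 = 10^(−1.31/10) = 0.7396
Friis cascade:
  F = 1.694 + (2.844 − 1)/50.12 + (1.352 − 1)/22.86 = 1.747
NF = 10 log₁₀(1.747) = 2.42 dB

2.42 dB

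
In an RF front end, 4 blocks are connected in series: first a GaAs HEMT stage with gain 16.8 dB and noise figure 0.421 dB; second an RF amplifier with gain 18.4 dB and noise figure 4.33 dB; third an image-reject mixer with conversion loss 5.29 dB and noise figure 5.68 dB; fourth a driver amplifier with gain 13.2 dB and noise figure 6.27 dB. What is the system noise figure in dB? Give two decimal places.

Convert to linear (a loss of L dB is a gain of −L dB): F_i = 10^(NF_i/10), G_i = 10^(G_i,dB/10)
  Stage 1: F_1 = 10^(0.421/10) = 1.102, G_1 = 10^(16.8/10) = 47.86
  Stage 2: F_2 = 10^(4.33/10) = 2.710, G_2 = 10^(18.4/10) = 69.18
  Stage 3: F_3 = 10^(5.68/10) = 3.698, G_3 = 10^(−5.29/10) = 0.2958
  Stage 4: F_4 = 10^(6.27/10) = 4.236, G_4 = 10^(13.2/10) = 20.89
Friis cascade:
  F = 1.102 + (2.710 − 1)/47.86 + (3.698 − 1)/3311 + (4.236 − 1)/979.5 = 1.142
NF = 10 log₁₀(1.142) = 0.58 dB

0.58 dB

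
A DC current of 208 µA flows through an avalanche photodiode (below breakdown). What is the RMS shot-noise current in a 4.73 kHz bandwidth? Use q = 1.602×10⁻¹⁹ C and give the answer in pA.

I_n = √(2qI·B)
2qI·B = 2 × 1.602×10⁻¹⁹ × 2.08×10⁻⁴ × 4.73×10³ = 3.15×10⁻¹⁹ A²
I_n = √(3.15×10⁻¹⁹) = 5.61×10⁻¹⁰ A = 561 pA

561 pA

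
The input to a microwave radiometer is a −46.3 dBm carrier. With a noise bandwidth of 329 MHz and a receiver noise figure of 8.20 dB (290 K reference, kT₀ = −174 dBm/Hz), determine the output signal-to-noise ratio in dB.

Noise floor: N = −174 + 10 log₁₀(B) + NF
10 log₁₀(3.29×10⁸) = 85.17 dB
N = −174 + 85.17 + 8.20 = −80.63 dBm
SNR = P_sig − N = −46.3 − (−80.63) = 34.33 dB → 34.3 dB

34.3 dB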